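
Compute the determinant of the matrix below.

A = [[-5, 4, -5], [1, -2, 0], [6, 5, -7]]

det(A) = -127

Forward elimination:
R2 <- R2 - (-1/5)*R1:  [    0  -6/5    -1 ]
R3 <- R3 - (-6/5)*R1:  [    0  49/5   -13 ]
R3 <- R3 - (-49/6)*R2:  [      0       0  -127/6 ]
Upper-triangular form:
[ -5     4      -5 ]
[  0  -6/5      -1 ]
[  0     0  -127/6 ]
det(A) = (-1)^0 * (-5) * (-6/5) * (-127/6) = -127  (0 row swaps -> sign +1)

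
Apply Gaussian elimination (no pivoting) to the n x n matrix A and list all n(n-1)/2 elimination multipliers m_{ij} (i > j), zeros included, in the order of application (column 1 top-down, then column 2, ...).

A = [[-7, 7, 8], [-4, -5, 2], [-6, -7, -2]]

Forward elimination:
R2 <- R2 - (4/7)*R1:  [     0     -9  -18/7 ]
R3 <- R3 - (6/7)*R1:  [     0    -13  -62/7 ]
R3 <- R3 - (13/9)*R2:  [     0      0  -36/7 ]
Multipliers (in order of application): m_{21} = 4/7, m_{31} = 6/7, m_{32} = 13/9

multipliers: 4/7, 6/7, 13/9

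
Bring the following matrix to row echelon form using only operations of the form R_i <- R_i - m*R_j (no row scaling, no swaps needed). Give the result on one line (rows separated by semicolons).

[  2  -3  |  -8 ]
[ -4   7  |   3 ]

REF = [2 -3 -8; 0 1 -13]

Forward elimination:
R2 <- R2 - (-2)*R1:  [   0    1  -13 ]
Row echelon form:
[ 2  -3  |   -8 ]
[ 0   1  |  -13 ]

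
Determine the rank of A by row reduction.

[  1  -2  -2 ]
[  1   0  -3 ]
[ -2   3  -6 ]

Row reduction:
R2 <- R2 - (1)*R1:  [  0   2  -1 ]
R3 <- R3 - (-2)*R1:  [   0   -1  -10 ]
R3 <- R3 - (-1/2)*R2:  [     0      0  -21/2 ]
Row echelon form:
[ 1  -2     -2 ]
[ 0   2     -1 ]
[ 0   0  -21/2 ]
Nonzero rows / pivot columns: 3

rank(A) = 3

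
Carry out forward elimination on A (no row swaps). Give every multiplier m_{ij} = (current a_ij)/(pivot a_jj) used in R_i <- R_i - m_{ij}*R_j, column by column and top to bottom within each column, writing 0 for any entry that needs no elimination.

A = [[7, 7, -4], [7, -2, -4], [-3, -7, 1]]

Forward elimination:
R2 <- R2 - (1)*R1:  [  0  -9   0 ]
R3 <- R3 - (-3/7)*R1:  [    0    -4  -5/7 ]
R3 <- R3 - (4/9)*R2:  [    0     0  -5/7 ]
Multipliers (in order of application): m_{21} = 1, m_{31} = -3/7, m_{32} = 4/9

multipliers: 1, -3/7, 4/9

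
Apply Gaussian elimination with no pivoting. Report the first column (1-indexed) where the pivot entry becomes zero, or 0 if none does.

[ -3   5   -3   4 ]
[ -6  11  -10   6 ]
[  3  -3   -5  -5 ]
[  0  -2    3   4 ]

first zero-pivot column = 3

Naive forward elimination:
R2 <- R2 - (2)*R1:  [  0   1  -4  -2 ]
R3 <- R3 - (-1)*R1:  [  0   2  -8  -1 ]
R3 <- R3 - (2)*R2:  [ 0  0  0  3 ]
R4 <- R4 - (-2)*R2:  [  0   0  -5   0 ]
Matrix at this point:
[ -3  5  -3   4 ]
[  0  1  -4  -2 ]
[  0  0   0   3 ]
[  0  0  -5   0 ]
Pivot entry (3,3) is zero but row 4 has -5 in column 3 -> naive elimination stops; a row interchange (e.g. R3 <-> R4) would be required here.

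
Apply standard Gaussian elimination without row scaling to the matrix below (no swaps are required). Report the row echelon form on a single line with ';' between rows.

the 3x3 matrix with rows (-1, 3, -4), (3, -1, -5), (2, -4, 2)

REF = [-1 3 -4; 0 8 -17; 0 0 -7/4]

Forward elimination:
R2 <- R2 - (-3)*R1:  [   0    8  -17 ]
R3 <- R3 - (-2)*R1:  [  0   2  -6 ]
R3 <- R3 - (1/4)*R2:  [    0     0  -7/4 ]
Row echelon form:
[ -1  3    -4 ]
[  0  8   -17 ]
[  0  0  -7/4 ]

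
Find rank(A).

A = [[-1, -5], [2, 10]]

rank(A) = 1

Row reduction:
R2 <- R2 - (-2)*R1:  [ 0  0 ]
Row echelon form:
[ -1  -5 ]
[  0   0 ]
Nonzero rows / pivot columns: 1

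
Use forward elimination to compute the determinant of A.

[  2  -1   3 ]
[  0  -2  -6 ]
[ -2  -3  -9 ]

det(A) = -24

Forward elimination:
R3 <- R3 - (-1)*R1:  [  0  -4  -6 ]
R3 <- R3 - (2)*R2:  [ 0  0  6 ]
Upper-triangular form:
[ 2  -1   3 ]
[ 0  -2  -6 ]
[ 0   0   6 ]
det(A) = (-1)^0 * (2) * (-2) * (6) = -24  (0 row swaps -> sign +1)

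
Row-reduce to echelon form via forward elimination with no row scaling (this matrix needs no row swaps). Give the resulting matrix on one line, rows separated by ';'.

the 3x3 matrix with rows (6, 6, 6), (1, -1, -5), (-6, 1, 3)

REF = [6 6 6; 0 -2 -6; 0 0 -12]

Forward elimination:
R2 <- R2 - (1/6)*R1:  [  0  -2  -6 ]
R3 <- R3 - (-1)*R1:  [ 0  7  9 ]
R3 <- R3 - (-7/2)*R2:  [   0    0  -12 ]
Row echelon form:
[ 6   6    6 ]
[ 0  -2   -6 ]
[ 0   0  -12 ]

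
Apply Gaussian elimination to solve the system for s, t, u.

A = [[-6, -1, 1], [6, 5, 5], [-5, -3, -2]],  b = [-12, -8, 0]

Forward elimination on [A|b]:
R2 <- R2 - (-1)*R1:  [   0    4    6  -20 ]
R3 <- R3 - (5/6)*R1:  [     0  -13/6  -17/6     10 ]
R3 <- R3 - (-13/24)*R2:  [    0     0  5/12  -5/6 ]
Row echelon form:
[ -6  -1     1  |   -12 ]
[  0   4     6  |   -20 ]
[  0   0  5/12  |  -5/6 ]
Back-substitution:
u = (-5/6) / (5/12) = -2
t = (-20 - (6)*(-2)) / 4 = -2
s = (-12 - (-1)*(-2) - (1)*(-2)) / -6 = 2

(2, -2, -2)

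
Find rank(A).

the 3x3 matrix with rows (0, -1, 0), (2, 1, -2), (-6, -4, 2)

Row reduction:
R1 <-> R2   (pivot in column 1 was zero)
[  2   1  -2 ]
[  0  -1   0 ]
[ -6  -4   2 ]
R3 <- R3 - (-3)*R1:  [  0  -1  -4 ]
R3 <- R3 - (1)*R2:  [  0   0  -4 ]
Row echelon form:
[ 2   1  -2 ]
[ 0  -1   0 ]
[ 0   0  -4 ]
Nonzero rows / pivot columns: 3

rank(A) = 3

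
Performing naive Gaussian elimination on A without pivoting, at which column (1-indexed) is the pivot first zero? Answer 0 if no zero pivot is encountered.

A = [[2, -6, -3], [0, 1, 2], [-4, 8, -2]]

Naive forward elimination:
R3 <- R3 - (-2)*R1:  [  0  -4  -8 ]
R3 <- R3 - (-4)*R2:  [ 0  0  0 ]
Matrix at this point:
[ 2  -6  -3 ]
[ 0   1   2 ]
[ 0   0   0 ]
Pivot entry (3,3) in the last row is zero and there are no rows below to swap with -> zero pivot in column 3 (A is singular).

first zero-pivot column = 3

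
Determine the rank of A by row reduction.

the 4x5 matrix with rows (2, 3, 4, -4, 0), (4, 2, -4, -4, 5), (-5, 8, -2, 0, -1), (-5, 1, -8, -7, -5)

Row reduction:
R2 <- R2 - (2)*R1:  [   0   -4  -12    4    5 ]
R3 <- R3 - (-5/2)*R1:  [    0  31/2     8   -10    -1 ]
R4 <- R4 - (-5/2)*R1:  [    0  17/2     2   -17    -5 ]
R3 <- R3 - (-31/8)*R2:  [     0      0  -77/2   11/2  147/8 ]
R4 <- R4 - (-17/8)*R2:  [     0      0  -47/2  -17/2   45/8 ]
R4 <- R4 - (47/77)*R3:  [       0        0        0    -83/7  -123/22 ]
Row echelon form:
[ 2   3      4     -4        0 ]
[ 0  -4    -12      4        5 ]
[ 0   0  -77/2   11/2    147/8 ]
[ 0   0      0  -83/7  -123/22 ]
Nonzero rows / pivot columns: 4

rank(A) = 4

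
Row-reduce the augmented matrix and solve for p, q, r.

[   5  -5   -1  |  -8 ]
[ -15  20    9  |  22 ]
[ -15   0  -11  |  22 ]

Forward elimination on [A|b]:
R2 <- R2 - (-3)*R1:  [  0   5   6  -2 ]
R3 <- R3 - (-3)*R1:  [   0  -15  -14   -2 ]
R3 <- R3 - (-3)*R2:  [  0   0   4  -8 ]
Row echelon form:
[ 5  -5  -1  |  -8 ]
[ 0   5   6  |  -2 ]
[ 0   0   4  |  -8 ]
Back-substitution:
r = (-8) / 4 = -2
q = (-2 - (6)*(-2)) / 5 = 2
p = (-8 - (-5)*(2) - (-1)*(-2)) / 5 = 0

(0, 2, -2)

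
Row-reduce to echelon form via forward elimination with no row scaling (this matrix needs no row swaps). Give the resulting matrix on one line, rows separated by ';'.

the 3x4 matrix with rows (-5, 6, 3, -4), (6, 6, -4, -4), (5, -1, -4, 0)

Forward elimination:
R2 <- R2 - (-6/5)*R1:  [     0   66/5   -2/5  -44/5 ]
R3 <- R3 - (-1)*R1:  [  0   5  -1  -4 ]
R3 <- R3 - (25/66)*R2:  [      0       0  -28/33    -2/3 ]
Row echelon form:
[ -5     6       3     -4 ]
[  0  66/5    -2/5  -44/5 ]
[  0     0  -28/33   -2/3 ]

REF = [-5 6 3 -4; 0 66/5 -2/5 -44/5; 0 0 -28/33 -2/3]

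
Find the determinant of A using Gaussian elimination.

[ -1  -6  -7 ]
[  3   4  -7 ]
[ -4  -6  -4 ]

det(A) = -168

Forward elimination:
R2 <- R2 - (-3)*R1:  [   0  -14  -28 ]
R3 <- R3 - (4)*R1:  [  0  18  24 ]
R3 <- R3 - (-9/7)*R2:  [   0    0  -12 ]
Upper-triangular form:
[ -1   -6   -7 ]
[  0  -14  -28 ]
[  0    0  -12 ]
det(A) = (-1)^0 * (-1) * (-14) * (-12) = -168  (0 row swaps -> sign +1)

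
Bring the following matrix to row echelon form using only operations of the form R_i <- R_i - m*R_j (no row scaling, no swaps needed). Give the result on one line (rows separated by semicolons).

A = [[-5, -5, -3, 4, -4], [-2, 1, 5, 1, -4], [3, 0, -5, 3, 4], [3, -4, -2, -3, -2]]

REF = [-5 -5 -3 4 -4; 0 3 31/5 -3/5 -12/5; 0 0 -3/5 24/5 -4/5; 0 0 0 250/3 -218/9]

Forward elimination:
R2 <- R2 - (2/5)*R1:  [     0      3   31/5   -3/5  -12/5 ]
R3 <- R3 - (-3/5)*R1:  [     0     -3  -34/5   27/5    8/5 ]
R4 <- R4 - (-3/5)*R1:  [     0     -7  -19/5   -3/5  -22/5 ]
R3 <- R3 - (-1)*R2:  [    0     0  -3/5  24/5  -4/5 ]
R4 <- R4 - (-7/3)*R2:  [    0     0  32/3    -2   -10 ]
R4 <- R4 - (-160/9)*R3:  [      0       0       0   250/3  -218/9 ]
Row echelon form:
[ -5  -5    -3      4      -4 ]
[  0   3  31/5   -3/5   -12/5 ]
[  0   0  -3/5   24/5    -4/5 ]
[  0   0     0  250/3  -218/9 ]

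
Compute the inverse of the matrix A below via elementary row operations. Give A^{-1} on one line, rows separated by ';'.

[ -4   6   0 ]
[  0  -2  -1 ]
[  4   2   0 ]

inverse = [-1/16 0 3/16; 1/8 0 1/8; -1/4 -1 -1/4]

Gauss-Jordan on [A | I]:
R1 <- (1/-4)*R1:  [    1  -3/2     0  |  -1/4     0     0 ]
R3 <- R3 - (4)*R1:  [ 0  8  0  |  1  0  1 ]
R2 <- (1/-2)*R2:  [    0     1   1/2  |     0  -1/2     0 ]
R1 <- R1 - (-3/2)*R2:  [    1     0   3/4  |  -1/4  -3/4     0 ]
R3 <- R3 - (8)*R2:  [  0   0  -4  |   1   4   1 ]
R3 <- (1/-4)*R3:  [    0     0     1  |  -1/4    -1  -1/4 ]
R1 <- R1 - (3/4)*R3:  [     1      0      0  |  -1/16      0   3/16 ]
R2 <- R2 - (1/2)*R3:  [   0    1    0  |  1/8    0  1/8 ]
Right block of [I | A^{-1}] is the inverse:
[ -1/16   0  3/16 ]
[   1/8   0   1/8 ]
[  -1/4  -1  -1/4 ]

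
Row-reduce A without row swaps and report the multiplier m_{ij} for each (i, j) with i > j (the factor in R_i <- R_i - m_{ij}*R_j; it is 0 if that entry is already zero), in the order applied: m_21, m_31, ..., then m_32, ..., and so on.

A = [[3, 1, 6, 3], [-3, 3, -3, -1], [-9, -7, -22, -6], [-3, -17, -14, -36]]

Forward elimination:
R2 <- R2 - (-1)*R1:  [ 0  4  3  2 ]
R3 <- R3 - (-3)*R1:  [  0  -4  -4   3 ]
R4 <- R4 - (-1)*R1:  [   0  -16   -8  -33 ]
R3 <- R3 - (-1)*R2:  [  0   0  -1   5 ]
R4 <- R4 - (-4)*R2:  [   0    0    4  -25 ]
R4 <- R4 - (-4)*R3:  [  0   0   0  -5 ]
Multipliers (in order of application): m_{21} = -1, m_{31} = -3, m_{41} = -1, m_{32} = -1, m_{42} = -4, m_{43} = -4

multipliers: -1, -3, -1, -1, -4, -4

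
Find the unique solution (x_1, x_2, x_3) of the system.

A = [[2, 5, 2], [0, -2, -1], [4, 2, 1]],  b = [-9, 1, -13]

(-3, -1, 1)

Forward elimination on [A|b]:
R3 <- R3 - (2)*R1:  [  0  -8  -3   5 ]
R3 <- R3 - (4)*R2:  [ 0  0  1  1 ]
Row echelon form:
[ 2   5   2  |  -9 ]
[ 0  -2  -1  |   1 ]
[ 0   0   1  |   1 ]
Back-substitution:
x_3 = (1) / 1 = 1
x_2 = (1 - (-1)*(1)) / -2 = -1
x_1 = (-9 - (5)*(-1) - (2)*(1)) / 2 = -3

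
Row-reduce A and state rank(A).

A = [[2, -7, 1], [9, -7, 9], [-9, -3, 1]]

rank(A) = 3

Row reduction:
R2 <- R2 - (9/2)*R1:  [    0  49/2   9/2 ]
R3 <- R3 - (-9/2)*R1:  [     0  -69/2   11/2 ]
R3 <- R3 - (-69/49)*R2:  [      0       0  580/49 ]
Row echelon form:
[ 2    -7       1 ]
[ 0  49/2     9/2 ]
[ 0     0  580/49 ]
Nonzero rows / pivot columns: 3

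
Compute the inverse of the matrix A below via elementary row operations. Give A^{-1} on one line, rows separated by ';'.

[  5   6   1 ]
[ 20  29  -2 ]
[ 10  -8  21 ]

inverse = [-593/125 134/125 41/125; 88/25 -19/25 -6/25; 18/5 -4/5 -1/5]

Gauss-Jordan on [A | I]:
R1 <- (1/5)*R1:  [   1  6/5  1/5  |  1/5    0    0 ]
R2 <- R2 - (20)*R1:  [  0   5  -6  |  -4   1   0 ]
R3 <- R3 - (10)*R1:  [   0  -20   19  |   -2    0    1 ]
R2 <- (1/5)*R2:  [    0     1  -6/5  |  -4/5   1/5     0 ]
R1 <- R1 - (6/5)*R2:  [     1      0  41/25  |  29/25  -6/25      0 ]
R3 <- R3 - (-20)*R2:  [   0    0   -5  |  -18    4    1 ]
R3 <- (1/-5)*R3:  [    0     0     1  |  18/5  -4/5  -1/5 ]
R1 <- R1 - (41/25)*R3:  [        1         0         0  |  -593/125   134/125    41/125 ]
R2 <- R2 - (-6/5)*R3:  [      0       1       0  |   88/25  -19/25   -6/25 ]
Right block of [I | A^{-1}] is the inverse:
[ -593/125  134/125  41/125 ]
[    88/25   -19/25   -6/25 ]
[     18/5     -4/5    -1/5 ]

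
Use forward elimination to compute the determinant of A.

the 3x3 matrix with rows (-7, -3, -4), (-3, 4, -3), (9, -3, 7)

det(A) = -7

Forward elimination:
R2 <- R2 - (3/7)*R1:  [    0  37/7  -9/7 ]
R3 <- R3 - (-9/7)*R1:  [     0  -48/7   13/7 ]
R3 <- R3 - (-48/37)*R2:  [    0     0  7/37 ]
Upper-triangular form:
[ -7    -3    -4 ]
[  0  37/7  -9/7 ]
[  0     0  7/37 ]
det(A) = (-1)^0 * (-7) * (37/7) * (7/37) = -7  (0 row swaps -> sign +1)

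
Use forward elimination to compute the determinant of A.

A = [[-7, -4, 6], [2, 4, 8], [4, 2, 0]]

Forward elimination:
R2 <- R2 - (-2/7)*R1:  [    0  20/7  68/7 ]
R3 <- R3 - (-4/7)*R1:  [    0  -2/7  24/7 ]
R3 <- R3 - (-1/10)*R2:  [    0     0  22/5 ]
Upper-triangular form:
[ -7    -4     6 ]
[  0  20/7  68/7 ]
[  0     0  22/5 ]
det(A) = (-1)^0 * (-7) * (20/7) * (22/5) = -88  (0 row swaps -> sign +1)

det(A) = -88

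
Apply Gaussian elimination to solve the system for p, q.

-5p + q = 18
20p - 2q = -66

(-3, 3)

Forward elimination on [A|b]:
R2 <- R2 - (-4)*R1:  [ 0  2  6 ]
Row echelon form:
[ -5  1  |  18 ]
[  0  2  |   6 ]
Back-substitution:
q = (6) / 2 = 3
p = (18 - (1)*(3)) / -5 = -3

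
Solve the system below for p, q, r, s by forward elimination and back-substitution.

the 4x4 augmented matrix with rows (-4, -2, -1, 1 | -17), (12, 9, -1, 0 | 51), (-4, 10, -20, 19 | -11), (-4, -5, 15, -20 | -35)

Forward elimination on [A|b]:
R2 <- R2 - (-3)*R1:  [  0   3  -4   3   0 ]
R3 <- R3 - (1)*R1:  [   0   12  -19   18    6 ]
R4 <- R4 - (1)*R1:  [   0   -3   16  -21  -18 ]
R3 <- R3 - (4)*R2:  [  0   0  -3   6   6 ]
R4 <- R4 - (-1)*R2:  [   0    0   12  -18  -18 ]
R4 <- R4 - (-4)*R3:  [ 0  0  0  6  6 ]
Row echelon form:
[ -4  -2  -1  1  |  -17 ]
[  0   3  -4  3  |    0 ]
[  0   0  -3  6  |    6 ]
[  0   0   0  6  |    6 ]
Back-substitution:
s = (6) / 6 = 1
r = (6 - (6)*(1)) / -3 = 0
q = (0 - (-4)*(0) - (3)*(1)) / 3 = -1
p = (-17 - (-2)*(-1) - (-1)*(0) - (1)*(1)) / -4 = 5

(5, -1, 0, 1)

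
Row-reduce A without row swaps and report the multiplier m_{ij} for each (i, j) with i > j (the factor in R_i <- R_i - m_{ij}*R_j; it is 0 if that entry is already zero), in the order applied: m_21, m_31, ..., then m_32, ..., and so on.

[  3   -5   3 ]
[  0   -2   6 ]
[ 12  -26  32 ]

Forward elimination:
R2: entry in column 1 is already 0 -> m_{21} = 0 (no row operation needed)
R3 <- R3 - (4)*R1:  [  0  -6  20 ]
R3 <- R3 - (3)*R2:  [ 0  0  2 ]
Multipliers (in order of application): m_{21} = 0, m_{31} = 4, m_{32} = 3

multipliers: 0, 4, 3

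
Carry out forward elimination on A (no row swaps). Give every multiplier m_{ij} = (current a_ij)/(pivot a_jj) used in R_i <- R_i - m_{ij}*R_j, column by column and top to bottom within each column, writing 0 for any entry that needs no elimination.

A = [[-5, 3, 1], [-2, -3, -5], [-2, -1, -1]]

Forward elimination:
R2 <- R2 - (2/5)*R1:  [     0  -21/5  -27/5 ]
R3 <- R3 - (2/5)*R1:  [     0  -11/5   -7/5 ]
R3 <- R3 - (11/21)*R2:  [    0     0  10/7 ]
Multipliers (in order of application): m_{21} = 2/5, m_{31} = 2/5, m_{32} = 11/21

multipliers: 2/5, 2/5, 11/21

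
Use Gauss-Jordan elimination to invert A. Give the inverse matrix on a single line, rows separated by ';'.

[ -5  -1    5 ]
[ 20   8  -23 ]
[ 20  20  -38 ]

inverse = [13/10 31/60 -17/120; 5/2 3/4 -1/8; 2 2/3 -1/6]

Gauss-Jordan on [A | I]:
R1 <- (1/-5)*R1:  [    1   1/5    -1  |  -1/5     0     0 ]
R2 <- R2 - (20)*R1:  [  0   4  -3  |   4   1   0 ]
R3 <- R3 - (20)*R1:  [   0   16  -18  |    4    0    1 ]
R2 <- (1/4)*R2:  [    0     1  -3/4  |     1   1/4     0 ]
R1 <- R1 - (1/5)*R2:  [      1       0  -17/20  |    -2/5   -1/20       0 ]
R3 <- R3 - (16)*R2:  [   0    0   -6  |  -12   -4    1 ]
R3 <- (1/-6)*R3:  [    0     0     1  |     2   2/3  -1/6 ]
R1 <- R1 - (-17/20)*R3:  [       1        0        0  |    13/10    31/60  -17/120 ]
R2 <- R2 - (-3/4)*R3:  [    0     1     0  |   5/2   3/4  -1/8 ]
Right block of [I | A^{-1}] is the inverse:
[ 13/10  31/60  -17/120 ]
[   5/2    3/4     -1/8 ]
[     2    2/3     -1/6 ]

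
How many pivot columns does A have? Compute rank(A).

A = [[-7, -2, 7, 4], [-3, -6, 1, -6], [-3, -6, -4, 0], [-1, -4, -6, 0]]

Row reduction:
R2 <- R2 - (3/7)*R1:  [     0  -36/7     -2  -54/7 ]
R3 <- R3 - (3/7)*R1:  [     0  -36/7     -7  -12/7 ]
R4 <- R4 - (1/7)*R1:  [     0  -26/7     -7   -4/7 ]
R3 <- R3 - (1)*R2:  [  0   0  -5   6 ]
R4 <- R4 - (13/18)*R2:  [     0      0  -50/9      5 ]
R4 <- R4 - (10/9)*R3:  [    0     0     0  -5/3 ]
Row echelon form:
[ -7     -2   7      4 ]
[  0  -36/7  -2  -54/7 ]
[  0      0  -5      6 ]
[  0      0   0   -5/3 ]
Nonzero rows / pivot columns: 4

rank(A) = 4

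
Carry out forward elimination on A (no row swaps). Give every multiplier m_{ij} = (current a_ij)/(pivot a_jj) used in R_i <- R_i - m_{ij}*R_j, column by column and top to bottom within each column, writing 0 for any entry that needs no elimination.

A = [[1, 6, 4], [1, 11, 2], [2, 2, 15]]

Forward elimination:
R2 <- R2 - (1)*R1:  [  0   5  -2 ]
R3 <- R3 - (2)*R1:  [   0  -10    7 ]
R3 <- R3 - (-2)*R2:  [ 0  0  3 ]
Multipliers (in order of application): m_{21} = 1, m_{31} = 2, m_{32} = -2

multipliers: 1, 2, -2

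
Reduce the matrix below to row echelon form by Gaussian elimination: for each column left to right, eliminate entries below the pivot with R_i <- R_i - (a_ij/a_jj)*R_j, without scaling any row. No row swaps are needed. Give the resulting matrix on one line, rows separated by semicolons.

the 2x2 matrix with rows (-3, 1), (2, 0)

REF = [-3 1; 0 2/3]

Forward elimination:
R2 <- R2 - (-2/3)*R1:  [   0  2/3 ]
Row echelon form:
[ -3    1 ]
[  0  2/3 ]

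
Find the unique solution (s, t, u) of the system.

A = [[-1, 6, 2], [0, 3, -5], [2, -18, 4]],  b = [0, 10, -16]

Forward elimination on [A|b]:
R3 <- R3 - (-2)*R1:  [   0   -6    8  -16 ]
R3 <- R3 - (-2)*R2:  [  0   0  -2   4 ]
Row echelon form:
[ -1  6   2  |   0 ]
[  0  3  -5  |  10 ]
[  0  0  -2  |   4 ]
Back-substitution:
u = (4) / -2 = -2
t = (10 - (-5)*(-2)) / 3 = 0
s = (0 - (6)*(0) - (2)*(-2)) / -1 = -4

(-4, 0, -2)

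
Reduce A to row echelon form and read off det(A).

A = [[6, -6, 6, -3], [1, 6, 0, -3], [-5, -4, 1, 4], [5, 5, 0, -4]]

Forward elimination:
R2 <- R2 - (1/6)*R1:  [    0     7    -1  -5/2 ]
R3 <- R3 - (-5/6)*R1:  [   0   -9    6  3/2 ]
R4 <- R4 - (5/6)*R1:  [    0    10    -5  -3/2 ]
R3 <- R3 - (-9/7)*R2:  [     0      0   33/7  -12/7 ]
R4 <- R4 - (10/7)*R2:  [     0      0  -25/7  29/14 ]
R4 <- R4 - (-25/33)*R3:  [     0      0      0  17/22 ]
Upper-triangular form:
[ 6  -6     6     -3 ]
[ 0   7    -1   -5/2 ]
[ 0   0  33/7  -12/7 ]
[ 0   0     0  17/22 ]
det(A) = (-1)^0 * (6) * (7) * (33/7) * (17/22) = 153  (0 row swaps -> sign +1)

det(A) = 153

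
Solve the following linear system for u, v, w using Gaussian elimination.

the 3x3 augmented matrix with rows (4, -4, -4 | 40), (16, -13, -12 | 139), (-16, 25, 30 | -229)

Forward elimination on [A|b]:
R2 <- R2 - (4)*R1:  [   0    3    4  -21 ]
R3 <- R3 - (-4)*R1:  [   0    9   14  -69 ]
R3 <- R3 - (3)*R2:  [  0   0   2  -6 ]
Row echelon form:
[ 4  -4  -4  |   40 ]
[ 0   3   4  |  -21 ]
[ 0   0   2  |   -6 ]
Back-substitution:
w = (-6) / 2 = -3
v = (-21 - (4)*(-3)) / 3 = -3
u = (40 - (-4)*(-3) - (-4)*(-3)) / 4 = 4

(4, -3, -3)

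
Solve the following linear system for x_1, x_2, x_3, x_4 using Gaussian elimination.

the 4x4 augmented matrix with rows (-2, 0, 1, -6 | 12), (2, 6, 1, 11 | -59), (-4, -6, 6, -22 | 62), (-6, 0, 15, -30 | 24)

(1, -4, -4, -3)

Forward elimination on [A|b]:
R2 <- R2 - (-1)*R1:  [   0    6    2    5  -47 ]
R3 <- R3 - (2)*R1:  [   0   -6    4  -10   38 ]
R4 <- R4 - (3)*R1:  [   0    0   12  -12  -12 ]
R3 <- R3 - (-1)*R2:  [  0   0   6  -5  -9 ]
R4 <- R4 - (2)*R3:  [  0   0   0  -2   6 ]
Row echelon form:
[ -2  0  1  -6  |   12 ]
[  0  6  2   5  |  -47 ]
[  0  0  6  -5  |   -9 ]
[  0  0  0  -2  |    6 ]
Back-substitution:
x_4 = (6) / -2 = -3
x_3 = (-9 - (-5)*(-3)) / 6 = -4
x_2 = (-47 - (2)*(-4) - (5)*(-3)) / 6 = -4
x_1 = (12 - (1)*(-4) - (-6)*(-3)) / -2 = 1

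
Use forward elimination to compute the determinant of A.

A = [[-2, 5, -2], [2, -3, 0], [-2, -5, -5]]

det(A) = 52

Forward elimination:
R2 <- R2 - (-1)*R1:  [  0   2  -2 ]
R3 <- R3 - (1)*R1:  [   0  -10   -3 ]
R3 <- R3 - (-5)*R2:  [   0    0  -13 ]
Upper-triangular form:
[ -2  5   -2 ]
[  0  2   -2 ]
[  0  0  -13 ]
det(A) = (-1)^0 * (-2) * (2) * (-13) = 52  (0 row swaps -> sign +1)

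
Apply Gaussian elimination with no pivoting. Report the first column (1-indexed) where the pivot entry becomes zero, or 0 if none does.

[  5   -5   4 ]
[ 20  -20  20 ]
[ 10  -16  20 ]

first zero-pivot column = 2

Naive forward elimination:
R2 <- R2 - (4)*R1:  [ 0  0  4 ]
R3 <- R3 - (2)*R1:  [  0  -6  12 ]
Matrix at this point:
[ 5  -5   4 ]
[ 0   0   4 ]
[ 0  -6  12 ]
Pivot entry (2,2) is zero but row 3 has -6 in column 2 -> naive elimination stops; a row interchange (e.g. R2 <-> R3) would be required here.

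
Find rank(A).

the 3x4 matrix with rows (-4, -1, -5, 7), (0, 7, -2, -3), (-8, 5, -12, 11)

Row reduction:
R3 <- R3 - (2)*R1:  [  0   7  -2  -3 ]
R3 <- R3 - (1)*R2:  [ 0  0  0  0 ]
Row echelon form:
[ -4  -1  -5   7 ]
[  0   7  -2  -3 ]
[  0   0   0   0 ]
Nonzero rows / pivot columns: 2

rank(A) = 2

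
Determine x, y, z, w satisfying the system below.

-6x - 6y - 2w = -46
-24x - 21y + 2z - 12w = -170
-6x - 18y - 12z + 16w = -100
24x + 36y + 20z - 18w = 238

Forward elimination on [A|b]:
R2 <- R2 - (4)*R1:  [  0   3   2  -4  14 ]
R3 <- R3 - (1)*R1:  [   0  -12  -12   18  -54 ]
R4 <- R4 - (-4)*R1:  [   0   12   20  -26   54 ]
R3 <- R3 - (-4)*R2:  [  0   0  -4   2   2 ]
R4 <- R4 - (4)*R2:  [   0    0   12  -10   -2 ]
R4 <- R4 - (-3)*R3:  [  0   0   0  -4   4 ]
Row echelon form:
[ -6  -6   0  -2  |  -46 ]
[  0   3   2  -4  |   14 ]
[  0   0  -4   2  |    2 ]
[  0   0   0  -4  |    4 ]
Back-substitution:
w = (4) / -4 = -1
z = (2 - (2)*(-1)) / -4 = -1
y = (14 - (2)*(-1) - (-4)*(-1)) / 3 = 4
x = (-46 - (-6)*(4) - (-2)*(-1)) / -6 = 4

(4, 4, -1, -1)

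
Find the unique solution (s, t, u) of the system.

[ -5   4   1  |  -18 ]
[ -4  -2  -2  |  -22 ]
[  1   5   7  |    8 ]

(5, 2, -1)

Forward elimination on [A|b]:
R2 <- R2 - (4/5)*R1:  [     0  -26/5  -14/5  -38/5 ]
R3 <- R3 - (-1/5)*R1:  [    0  29/5  36/5  22/5 ]
R3 <- R3 - (-29/26)*R2:  [      0       0   53/13  -53/13 ]
Row echelon form:
[ -5      4      1  |     -18 ]
[  0  -26/5  -14/5  |   -38/5 ]
[  0      0  53/13  |  -53/13 ]
Back-substitution:
u = (-53/13) / (53/13) = -1
t = (-38/5 - (-14/5)*(-1)) / (-26/5) = 2
s = (-18 - (4)*(2) - (1)*(-1)) / -5 = 5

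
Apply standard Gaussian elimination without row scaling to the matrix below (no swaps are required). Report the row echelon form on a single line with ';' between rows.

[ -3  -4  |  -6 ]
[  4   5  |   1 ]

Forward elimination:
R2 <- R2 - (-4/3)*R1:  [    0  -1/3    -7 ]
Row echelon form:
[ -3    -4  |  -6 ]
[  0  -1/3  |  -7 ]

REF = [-3 -4 -6; 0 -1/3 -7]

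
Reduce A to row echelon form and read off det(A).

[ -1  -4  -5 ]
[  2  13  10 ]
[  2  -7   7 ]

det(A) = 15

Forward elimination:
R2 <- R2 - (-2)*R1:  [ 0  5  0 ]
R3 <- R3 - (-2)*R1:  [   0  -15   -3 ]
R3 <- R3 - (-3)*R2:  [  0   0  -3 ]
Upper-triangular form:
[ -1  -4  -5 ]
[  0   5   0 ]
[  0   0  -3 ]
det(A) = (-1)^0 * (-1) * (5) * (-3) = 15  (0 row swaps -> sign +1)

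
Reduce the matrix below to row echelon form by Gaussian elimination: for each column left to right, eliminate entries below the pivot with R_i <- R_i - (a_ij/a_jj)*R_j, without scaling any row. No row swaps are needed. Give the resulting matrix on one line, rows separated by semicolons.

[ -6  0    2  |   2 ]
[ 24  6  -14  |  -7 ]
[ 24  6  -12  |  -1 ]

REF = [-6 0 2 2; 0 6 -6 1; 0 0 2 6]

Forward elimination:
R2 <- R2 - (-4)*R1:  [  0   6  -6   1 ]
R3 <- R3 - (-4)*R1:  [  0   6  -4   7 ]
R3 <- R3 - (1)*R2:  [ 0  0  2  6 ]
Row echelon form:
[ -6  0   2  |  2 ]
[  0  6  -6  |  1 ]
[  0  0   2  |  6 ]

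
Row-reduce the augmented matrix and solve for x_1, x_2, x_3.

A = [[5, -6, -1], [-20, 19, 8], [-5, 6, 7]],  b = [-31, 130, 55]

(-3, 2, 4)

Forward elimination on [A|b]:
R2 <- R2 - (-4)*R1:  [  0  -5   4   6 ]
R3 <- R3 - (-1)*R1:  [  0   0   6  24 ]
Row echelon form:
[ 5  -6  -1  |  -31 ]
[ 0  -5   4  |    6 ]
[ 0   0   6  |   24 ]
Back-substitution:
x_3 = (24) / 6 = 4
x_2 = (6 - (4)*(4)) / -5 = 2
x_1 = (-31 - (-6)*(2) - (-1)*(4)) / 5 = -3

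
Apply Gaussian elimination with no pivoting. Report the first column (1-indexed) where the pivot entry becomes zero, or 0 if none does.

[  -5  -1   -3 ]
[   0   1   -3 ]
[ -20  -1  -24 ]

Naive forward elimination:
R3 <- R3 - (4)*R1:  [   0    3  -12 ]
R3 <- R3 - (3)*R2:  [  0   0  -3 ]
All pivots nonzero; naive elimination completes without hitting a zero pivot.

first zero-pivot column = 0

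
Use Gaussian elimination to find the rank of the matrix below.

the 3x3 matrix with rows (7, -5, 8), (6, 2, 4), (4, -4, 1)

rank(A) = 3

Row reduction:
R2 <- R2 - (6/7)*R1:  [     0   44/7  -20/7 ]
R3 <- R3 - (4/7)*R1:  [     0   -8/7  -25/7 ]
R3 <- R3 - (-2/11)*R2:  [      0       0  -45/11 ]
Row echelon form:
[ 7    -5       8 ]
[ 0  44/7   -20/7 ]
[ 0     0  -45/11 ]
Nonzero rows / pivot columns: 3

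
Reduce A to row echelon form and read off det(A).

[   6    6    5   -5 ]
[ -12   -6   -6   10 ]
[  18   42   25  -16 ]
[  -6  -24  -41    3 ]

det(A) = -432

Forward elimination:
R2 <- R2 - (-2)*R1:  [ 0  6  4  0 ]
R3 <- R3 - (3)*R1:  [  0  24  10  -1 ]
R4 <- R4 - (-1)*R1:  [   0  -18  -36   -2 ]
R3 <- R3 - (4)*R2:  [  0   0  -6  -1 ]
R4 <- R4 - (-3)*R2:  [   0    0  -24   -2 ]
R4 <- R4 - (4)*R3:  [ 0  0  0  2 ]
Upper-triangular form:
[ 6  6   5  -5 ]
[ 0  6   4   0 ]
[ 0  0  -6  -1 ]
[ 0  0   0   2 ]
det(A) = (-1)^0 * (6) * (6) * (-6) * (2) = -432  (0 row swaps -> sign +1)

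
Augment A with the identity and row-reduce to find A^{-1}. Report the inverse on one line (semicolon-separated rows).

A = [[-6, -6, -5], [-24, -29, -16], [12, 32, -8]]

Gauss-Jordan on [A | I]:
R1 <- (1/-6)*R1:  [    1     1   5/6  |  -1/6     0     0 ]
R2 <- R2 - (-24)*R1:  [  0  -5   4  |  -4   1   0 ]
R3 <- R3 - (12)*R1:  [   0   20  -18  |    2    0    1 ]
R2 <- (1/-5)*R2:  [    0     1  -4/5  |   4/5  -1/5     0 ]
R1 <- R1 - (1)*R2:  [      1       0   49/30  |  -29/30     1/5       0 ]
R3 <- R3 - (20)*R2:  [   0    0   -2  |  -14    4    1 ]
R3 <- (1/-2)*R3:  [    0     0     1  |     7    -2  -1/2 ]
R1 <- R1 - (49/30)*R3:  [     1      0      0  |  -62/5  52/15  49/60 ]
R2 <- R2 - (-4/5)*R3:  [    0     1     0  |  32/5  -9/5  -2/5 ]
Right block of [I | A^{-1}] is the inverse:
[ -62/5  52/15  49/60 ]
[  32/5   -9/5   -2/5 ]
[     7     -2   -1/2 ]

inverse = [-62/5 52/15 49/60; 32/5 -9/5 -2/5; 7 -2 -1/2]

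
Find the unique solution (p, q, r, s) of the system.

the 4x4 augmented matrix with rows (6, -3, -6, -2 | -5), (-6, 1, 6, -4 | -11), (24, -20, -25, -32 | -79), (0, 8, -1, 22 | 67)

Forward elimination on [A|b]:
R2 <- R2 - (-1)*R1:  [   0   -2    0   -6  -16 ]
R3 <- R3 - (4)*R1:  [   0   -8   -1  -24  -59 ]
R3 <- R3 - (4)*R2:  [  0   0  -1   0   5 ]
R4 <- R4 - (-4)*R2:  [  0   0  -1  -2   3 ]
R4 <- R4 - (1)*R3:  [  0   0   0  -2  -2 ]
Row echelon form:
[ 6  -3  -6  -2  |   -5 ]
[ 0  -2   0  -6  |  -16 ]
[ 0   0  -1   0  |    5 ]
[ 0   0   0  -2  |   -2 ]
Back-substitution:
s = (-2) / -2 = 1
r = (5) / -1 = -5
q = (-16 - (-6)*(1)) / -2 = 5
p = (-5 - (-3)*(5) - (-6)*(-5) - (-2)*(1)) / 6 = -3

(-3, 5, -5, 1)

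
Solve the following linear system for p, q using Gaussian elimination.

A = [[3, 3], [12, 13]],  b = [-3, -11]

(-2, 1)

Forward elimination on [A|b]:
R2 <- R2 - (4)*R1:  [ 0  1  1 ]
Row echelon form:
[ 3  3  |  -3 ]
[ 0  1  |   1 ]
Back-substitution:
q = (1) / 1 = 1
p = (-3 - (3)*(1)) / 3 = -2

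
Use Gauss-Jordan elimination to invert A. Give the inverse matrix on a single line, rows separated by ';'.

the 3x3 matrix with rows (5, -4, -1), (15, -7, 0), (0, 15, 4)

Gauss-Jordan on [A | I]:
R1 <- (1/5)*R1:  [    1  -4/5  -1/5  |   1/5     0     0 ]
R2 <- R2 - (15)*R1:  [  0   5   3  |  -3   1   0 ]
R2 <- (1/5)*R2:  [    0     1   3/5  |  -3/5   1/5     0 ]
R1 <- R1 - (-4/5)*R2:  [     1      0   7/25  |  -7/25   4/25      0 ]
R3 <- R3 - (15)*R2:  [  0   0  -5  |   9  -3   1 ]
R3 <- (1/-5)*R3:  [    0     0     1  |  -9/5   3/5  -1/5 ]
R1 <- R1 - (7/25)*R3:  [      1       0       0  |  28/125  -1/125   7/125 ]
R2 <- R2 - (3/5)*R3:  [     0      1      0  |  12/25  -4/25   3/25 ]
Right block of [I | A^{-1}] is the inverse:
[ 28/125  -1/125  7/125 ]
[  12/25   -4/25   3/25 ]
[   -9/5     3/5   -1/5 ]

inverse = [28/125 -1/125 7/125; 12/25 -4/25 3/25; -9/5 3/5 -1/5]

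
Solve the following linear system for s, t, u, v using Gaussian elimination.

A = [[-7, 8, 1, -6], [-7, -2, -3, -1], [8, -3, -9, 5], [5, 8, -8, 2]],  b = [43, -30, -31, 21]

Forward elimination on [A|b]:
R2 <- R2 - (1)*R1:  [   0  -10   -4    5  -73 ]
R3 <- R3 - (-8/7)*R1:  [     0   43/7  -55/7  -13/7  127/7 ]
R4 <- R4 - (-5/7)*R1:  [     0   96/7  -51/7  -16/7  362/7 ]
R3 <- R3 - (-43/70)*R2:  [       0        0  -361/35    17/14  -267/10 ]
R4 <- R4 - (-48/35)*R2:  [       0        0  -447/35     32/7   -242/5 ]
R4 <- R4 - (447/361)*R3:  [          0           0           0    2215/722  -11075/722 ]
Row echelon form:
[ -7    8        1        -6  |          43 ]
[  0  -10       -4         5  |         -73 ]
[  0    0  -361/35     17/14  |     -267/10 ]
[  0    0        0  2215/722  |  -11075/722 ]
Back-substitution:
v = (-11075/722) / (2215/722) = -5
u = (-267/10 - (17/14)*(-5)) / (-361/35) = 2
t = (-73 - (-4)*(2) - (5)*(-5)) / -10 = 4
s = (43 - (8)*(4) - (1)*(2) - (-6)*(-5)) / -7 = 3

(3, 4, 2, -5)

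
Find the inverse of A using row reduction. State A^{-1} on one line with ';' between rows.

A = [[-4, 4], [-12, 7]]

inverse = [7/20 -1/5; 3/5 -1/5]

Gauss-Jordan on [A | I]:
R1 <- (1/-4)*R1:  [    1    -1  |  -1/4     0 ]
R2 <- R2 - (-12)*R1:  [  0  -5  |  -3   1 ]
R2 <- (1/-5)*R2:  [    0     1  |   3/5  -1/5 ]
R1 <- R1 - (-1)*R2:  [    1     0  |  7/20  -1/5 ]
Right block of [I | A^{-1}] is the inverse:
[ 7/20  -1/5 ]
[  3/5  -1/5 ]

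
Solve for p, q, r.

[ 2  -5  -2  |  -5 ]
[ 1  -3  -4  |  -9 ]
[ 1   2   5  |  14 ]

Forward elimination on [A|b]:
R2 <- R2 - (1/2)*R1:  [     0   -1/2     -3  -13/2 ]
R3 <- R3 - (1/2)*R1:  [    0   9/2     6  33/2 ]
R3 <- R3 - (-9)*R2:  [   0    0  -21  -42 ]
Row echelon form:
[ 2    -5   -2  |     -5 ]
[ 0  -1/2   -3  |  -13/2 ]
[ 0     0  -21  |    -42 ]
Back-substitution:
r = (-42) / -21 = 2
q = (-13/2 - (-3)*(2)) / (-1/2) = 1
p = (-5 - (-5)*(1) - (-2)*(2)) / 2 = 2

(2, 1, 2)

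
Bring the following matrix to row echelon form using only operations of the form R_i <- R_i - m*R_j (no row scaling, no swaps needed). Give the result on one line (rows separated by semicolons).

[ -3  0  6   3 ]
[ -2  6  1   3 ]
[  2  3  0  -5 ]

Forward elimination:
R2 <- R2 - (2/3)*R1:  [  0   6  -3   1 ]
R3 <- R3 - (-2/3)*R1:  [  0   3   4  -3 ]
R3 <- R3 - (1/2)*R2:  [    0     0  11/2  -7/2 ]
Row echelon form:
[ -3  0     6     3 ]
[  0  6    -3     1 ]
[  0  0  11/2  -7/2 ]

REF = [-3 0 6 3; 0 6 -3 1; 0 0 11/2 -7/2]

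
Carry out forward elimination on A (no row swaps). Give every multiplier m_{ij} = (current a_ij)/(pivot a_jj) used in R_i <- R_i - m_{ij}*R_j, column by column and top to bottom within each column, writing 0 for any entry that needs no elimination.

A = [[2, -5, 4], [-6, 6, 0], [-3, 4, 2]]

multipliers: -3, -3/2, 7/18

Forward elimination:
R2 <- R2 - (-3)*R1:  [  0  -9  12 ]
R3 <- R3 - (-3/2)*R1:  [    0  -7/2     8 ]
R3 <- R3 - (7/18)*R2:  [    0     0  10/3 ]
Multipliers (in order of application): m_{21} = -3, m_{31} = -3/2, m_{32} = 7/18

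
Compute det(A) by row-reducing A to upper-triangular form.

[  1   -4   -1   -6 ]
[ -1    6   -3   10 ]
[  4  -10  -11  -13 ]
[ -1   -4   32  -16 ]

det(A) = -30

Forward elimination:
R2 <- R2 - (-1)*R1:  [  0   2  -4   4 ]
R3 <- R3 - (4)*R1:  [  0   6  -7  11 ]
R4 <- R4 - (-1)*R1:  [   0   -8   31  -22 ]
R3 <- R3 - (3)*R2:  [  0   0   5  -1 ]
R4 <- R4 - (-4)*R2:  [  0   0  15  -6 ]
R4 <- R4 - (3)*R3:  [  0   0   0  -3 ]
Upper-triangular form:
[ 1  -4  -1  -6 ]
[ 0   2  -4   4 ]
[ 0   0   5  -1 ]
[ 0   0   0  -3 ]
det(A) = (-1)^0 * (1) * (2) * (5) * (-3) = -30  (0 row swaps -> sign +1)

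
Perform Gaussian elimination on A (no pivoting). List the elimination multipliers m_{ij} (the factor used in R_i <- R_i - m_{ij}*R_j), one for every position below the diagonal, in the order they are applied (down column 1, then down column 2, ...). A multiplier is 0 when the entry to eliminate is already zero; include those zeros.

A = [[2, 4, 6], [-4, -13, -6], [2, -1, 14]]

Forward elimination:
R2 <- R2 - (-2)*R1:  [  0  -5   6 ]
R3 <- R3 - (1)*R1:  [  0  -5   8 ]
R3 <- R3 - (1)*R2:  [ 0  0  2 ]
Multipliers (in order of application): m_{21} = -2, m_{31} = 1, m_{32} = 1

multipliers: -2, 1, 1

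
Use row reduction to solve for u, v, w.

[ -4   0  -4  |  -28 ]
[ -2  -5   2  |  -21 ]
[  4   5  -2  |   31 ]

Forward elimination on [A|b]:
R2 <- R2 - (1/2)*R1:  [  0  -5   4  -7 ]
R3 <- R3 - (-1)*R1:  [  0   5  -6   3 ]
R3 <- R3 - (-1)*R2:  [  0   0  -2  -4 ]
Row echelon form:
[ -4   0  -4  |  -28 ]
[  0  -5   4  |   -7 ]
[  0   0  -2  |   -4 ]
Back-substitution:
w = (-4) / -2 = 2
v = (-7 - (4)*(2)) / -5 = 3
u = (-28 - (-4)*(2)) / -4 = 5

(5, 3, 2)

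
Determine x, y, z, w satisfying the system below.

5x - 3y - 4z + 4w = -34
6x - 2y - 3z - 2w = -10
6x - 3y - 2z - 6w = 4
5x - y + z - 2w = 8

Forward elimination on [A|b]:
R2 <- R2 - (6/5)*R1:  [     0    8/5    9/5  -34/5  154/5 ]
R3 <- R3 - (6/5)*R1:  [     0    3/5   14/5  -54/5  224/5 ]
R4 <- R4 - (1)*R1:  [  0   2   5  -6  42 ]
R3 <- R3 - (3/8)*R2:  [     0      0   17/8  -33/4  133/4 ]
R4 <- R4 - (5/4)*R2:  [    0     0  11/4   5/2   7/2 ]
R4 <- R4 - (22/17)*R3:  [       0        0        0   224/17  -672/17 ]
Row echelon form:
[ 5   -3    -4       4  |      -34 ]
[ 0  8/5   9/5   -34/5  |    154/5 ]
[ 0    0  17/8   -33/4  |    133/4 ]
[ 0    0     0  224/17  |  -672/17 ]
Back-substitution:
w = (-672/17) / (224/17) = -3
z = (133/4 - (-33/4)*(-3)) / (17/8) = 4
y = (154/5 - (9/5)*(4) - (-34/5)*(-3)) / (8/5) = 2
x = (-34 - (-3)*(2) - (-4)*(4) - (4)*(-3)) / 5 = 0

(0, 2, 4, -3)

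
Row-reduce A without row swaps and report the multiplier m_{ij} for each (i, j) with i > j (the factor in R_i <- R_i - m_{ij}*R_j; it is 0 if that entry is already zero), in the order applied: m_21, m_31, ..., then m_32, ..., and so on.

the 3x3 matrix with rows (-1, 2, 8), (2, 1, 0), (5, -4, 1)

multipliers: -2, -5, 6/5

Forward elimination:
R2 <- R2 - (-2)*R1:  [  0   5  16 ]
R3 <- R3 - (-5)*R1:  [  0   6  41 ]
R3 <- R3 - (6/5)*R2:  [     0      0  109/5 ]
Multipliers (in order of application): m_{21} = -2, m_{31} = -5, m_{32} = 6/5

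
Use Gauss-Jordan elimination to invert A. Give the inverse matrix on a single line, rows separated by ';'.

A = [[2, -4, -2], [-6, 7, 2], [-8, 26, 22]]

Gauss-Jordan on [A | I]:
R1 <- (1/2)*R1:  [   1   -2   -1  |  1/2    0    0 ]
R2 <- R2 - (-6)*R1:  [  0  -5  -4  |   3   1   0 ]
R3 <- R3 - (-8)*R1:  [  0  10  14  |   4   0   1 ]
R2 <- (1/-5)*R2:  [    0     1   4/5  |  -3/5  -1/5     0 ]
R1 <- R1 - (-2)*R2:  [     1      0    3/5  |  -7/10   -2/5      0 ]
R3 <- R3 - (10)*R2:  [  0   0   6  |  10   2   1 ]
R3 <- (1/6)*R3:  [   0    0    1  |  5/3  1/3  1/6 ]
R1 <- R1 - (3/5)*R3:  [      1       0       0  |  -17/10    -3/5   -1/10 ]
R2 <- R2 - (4/5)*R3:  [      0       1       0  |  -29/15   -7/15   -2/15 ]
Right block of [I | A^{-1}] is the inverse:
[ -17/10   -3/5  -1/10 ]
[ -29/15  -7/15  -2/15 ]
[    5/3    1/3    1/6 ]

inverse = [-17/10 -3/5 -1/10; -29/15 -7/15 -2/15; 5/3 1/3 1/6]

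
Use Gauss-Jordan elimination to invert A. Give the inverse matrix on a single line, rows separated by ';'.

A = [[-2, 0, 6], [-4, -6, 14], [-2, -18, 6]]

inverse = [-3 3/2 -1/2; 1/18 0 -1/18; -5/6 1/2 -1/6]

Gauss-Jordan on [A | I]:
R1 <- (1/-2)*R1:  [    1     0    -3  |  -1/2     0     0 ]
R2 <- R2 - (-4)*R1:  [  0  -6   2  |  -2   1   0 ]
R3 <- R3 - (-2)*R1:  [   0  -18    0  |   -1    0    1 ]
R2 <- (1/-6)*R2:  [    0     1  -1/3  |   1/3  -1/6     0 ]
R3 <- R3 - (-18)*R2:  [  0   0  -6  |   5  -3   1 ]
R3 <- (1/-6)*R3:  [    0     0     1  |  -5/6   1/2  -1/6 ]
R1 <- R1 - (-3)*R3:  [    1     0     0  |    -3   3/2  -1/2 ]
R2 <- R2 - (-1/3)*R3:  [     0      1      0  |   1/18      0  -1/18 ]
Right block of [I | A^{-1}] is the inverse:
[   -3  3/2   -1/2 ]
[ 1/18    0  -1/18 ]
[ -5/6  1/2   -1/6 ]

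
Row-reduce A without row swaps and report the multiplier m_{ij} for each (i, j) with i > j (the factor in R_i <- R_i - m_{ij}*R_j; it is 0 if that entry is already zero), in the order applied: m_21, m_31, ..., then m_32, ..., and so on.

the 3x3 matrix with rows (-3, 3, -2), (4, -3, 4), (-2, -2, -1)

Forward elimination:
R2 <- R2 - (-4/3)*R1:  [   0    1  4/3 ]
R3 <- R3 - (2/3)*R1:  [   0   -4  1/3 ]
R3 <- R3 - (-4)*R2:  [    0     0  17/3 ]
Multipliers (in order of application): m_{21} = -4/3, m_{31} = 2/3, m_{32} = -4

multipliers: -4/3, 2/3, -4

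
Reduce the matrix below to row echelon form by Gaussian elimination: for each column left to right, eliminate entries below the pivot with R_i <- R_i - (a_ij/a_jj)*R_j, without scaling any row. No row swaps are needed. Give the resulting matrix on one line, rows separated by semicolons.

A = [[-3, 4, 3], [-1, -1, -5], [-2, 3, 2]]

REF = [-3 4 3; 0 -7/3 -6; 0 0 -6/7]

Forward elimination:
R2 <- R2 - (1/3)*R1:  [    0  -7/3    -6 ]
R3 <- R3 - (2/3)*R1:  [   0  1/3    0 ]
R3 <- R3 - (-1/7)*R2:  [    0     0  -6/7 ]
Row echelon form:
[ -3     4     3 ]
[  0  -7/3    -6 ]
[  0     0  -6/7 ]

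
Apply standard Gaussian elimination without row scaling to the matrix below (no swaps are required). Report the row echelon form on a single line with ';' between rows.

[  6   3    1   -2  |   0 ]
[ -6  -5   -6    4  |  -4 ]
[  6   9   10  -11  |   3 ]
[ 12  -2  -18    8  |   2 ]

REF = [6 3 1 -2 0; 0 -2 -5 2 -4; 0 0 -6 -3 -9; 0 0 0 4 18]

Forward elimination:
R2 <- R2 - (-1)*R1:  [  0  -2  -5   2  -4 ]
R3 <- R3 - (1)*R1:  [  0   6   9  -9   3 ]
R4 <- R4 - (2)*R1:  [   0   -8  -20   12    2 ]
R3 <- R3 - (-3)*R2:  [  0   0  -6  -3  -9 ]
R4 <- R4 - (4)*R2:  [  0   0   0   4  18 ]
Row echelon form:
[ 6   3   1  -2  |   0 ]
[ 0  -2  -5   2  |  -4 ]
[ 0   0  -6  -3  |  -9 ]
[ 0   0   0   4  |  18 ]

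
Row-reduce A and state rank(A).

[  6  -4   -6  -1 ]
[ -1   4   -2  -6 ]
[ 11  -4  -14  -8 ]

Row reduction:
R2 <- R2 - (-1/6)*R1:  [     0   10/3     -3  -37/6 ]
R3 <- R3 - (11/6)*R1:  [     0   10/3     -3  -37/6 ]
R3 <- R3 - (1)*R2:  [ 0  0  0  0 ]
Row echelon form:
[ 6    -4  -6     -1 ]
[ 0  10/3  -3  -37/6 ]
[ 0     0   0      0 ]
Nonzero rows / pivot columns: 2

rank(A) = 2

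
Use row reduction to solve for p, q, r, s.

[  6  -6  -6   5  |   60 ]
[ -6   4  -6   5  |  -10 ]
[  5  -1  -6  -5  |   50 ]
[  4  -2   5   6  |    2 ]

(5, -1, -4, 0)

Forward elimination on [A|b]:
R2 <- R2 - (-1)*R1:  [   0   -2  -12   10   50 ]
R3 <- R3 - (5/6)*R1:  [     0      4     -1  -55/6      0 ]
R4 <- R4 - (2/3)*R1:  [   0    2    9  8/3  -38 ]
R3 <- R3 - (-2)*R2:  [    0     0   -25  65/6   100 ]
R4 <- R4 - (-1)*R2:  [    0     0    -3  38/3    12 ]
R4 <- R4 - (3/25)*R3:  [      0       0       0  341/30       0 ]
Row echelon form:
[ 6  -6   -6       5  |   60 ]
[ 0  -2  -12      10  |   50 ]
[ 0   0  -25    65/6  |  100 ]
[ 0   0    0  341/30  |    0 ]
Back-substitution:
s = (0) / (341/30) = 0
r = (100 - (65/6)*(0)) / -25 = -4
q = (50 - (-12)*(-4) - (10)*(0)) / -2 = -1
p = (60 - (-6)*(-1) - (-6)*(-4) - (5)*(0)) / 6 = 5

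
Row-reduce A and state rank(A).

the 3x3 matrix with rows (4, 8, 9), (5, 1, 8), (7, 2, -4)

Row reduction:
R2 <- R2 - (5/4)*R1:  [     0     -9  -13/4 ]
R3 <- R3 - (7/4)*R1:  [     0    -12  -79/4 ]
R3 <- R3 - (4/3)*R2:  [       0        0  -185/12 ]
Row echelon form:
[ 4   8        9 ]
[ 0  -9    -13/4 ]
[ 0   0  -185/12 ]
Nonzero rows / pivot columns: 3

rank(A) = 3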